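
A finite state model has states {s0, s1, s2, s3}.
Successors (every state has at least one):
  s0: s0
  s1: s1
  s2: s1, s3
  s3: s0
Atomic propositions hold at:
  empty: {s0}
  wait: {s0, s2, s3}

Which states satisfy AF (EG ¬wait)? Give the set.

Sat(¬wait) = {s1}
EG ¬wait: greatest fixpoint, start Z0 = {s1}, keep only states in Sat with some successor in Z. Already a fixed point.
Sat(EG ¬wait) = {s1}
AF (EG ¬wait): least fixpoint, start Z0 = {s1}, add states with every successor in Z. Already a fixed point.
Sat(AF (EG ¬wait)) = {s1}

{s1}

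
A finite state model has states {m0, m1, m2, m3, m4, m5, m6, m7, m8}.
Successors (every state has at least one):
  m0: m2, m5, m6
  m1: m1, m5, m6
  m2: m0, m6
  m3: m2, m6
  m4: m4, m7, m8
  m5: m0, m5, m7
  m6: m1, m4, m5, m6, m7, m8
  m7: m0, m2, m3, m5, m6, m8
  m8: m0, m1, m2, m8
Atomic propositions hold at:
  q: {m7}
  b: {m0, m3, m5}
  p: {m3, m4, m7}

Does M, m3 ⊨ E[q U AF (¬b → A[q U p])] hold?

Sat(¬b) = {m1, m2, m4, m6, m7, m8}
A[q U p]: least fixpoint, start Z0 = Sat(p) = {m3, m4, m7}, add states in Sat(q) with every successor in Z. Already a fixed point.
Sat(A[q U p]) = {m3, m4, m7}
Sat(¬b → A[q U p]) = {m0, m3, m4, m5, m7}
AF (¬b → A[q U p]): least fixpoint, start Z0 = {m0, m3, m4, m5, m7}, add states with every successor in Z. Already a fixed point.
Sat(AF (¬b → A[q U p])) = {m0, m3, m4, m5, m7}
E[q U AF (¬b → A[q U p])]: least fixpoint, start Z0 = Sat(AF (¬b → A[q U p])) = {m0, m3, m4, m5, m7}, add states in Sat(q) with some successor in Z. Already a fixed point.
Sat(E[q U AF (¬b → A[q U p])]) = {m0, m3, m4, m5, m7}
m3 ∈ Sat(E[q U AF (¬b → A[q U p])]) = {m0, m3, m4, m5, m7}, so the formula holds at m3.

Yes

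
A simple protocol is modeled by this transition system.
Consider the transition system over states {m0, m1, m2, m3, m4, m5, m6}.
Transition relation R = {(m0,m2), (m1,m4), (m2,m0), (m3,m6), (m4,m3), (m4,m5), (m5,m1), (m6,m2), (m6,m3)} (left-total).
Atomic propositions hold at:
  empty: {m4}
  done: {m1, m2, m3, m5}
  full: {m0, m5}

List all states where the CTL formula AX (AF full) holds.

AF full: least fixpoint, start Z0 = {m0, m5}, add states with every successor in Z. Z1 = {m0, m2, m5}; fixed.
Sat(AF full) = {m0, m2, m5}
Sat(AX (AF full)) = {s : every successor in {m0, m2, m5}} = {m0, m2}

{m0, m2}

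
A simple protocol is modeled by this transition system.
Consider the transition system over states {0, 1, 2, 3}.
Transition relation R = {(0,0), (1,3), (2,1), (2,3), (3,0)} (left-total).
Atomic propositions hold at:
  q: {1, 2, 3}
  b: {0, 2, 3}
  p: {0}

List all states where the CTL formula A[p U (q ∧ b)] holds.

Sat(q ∧ b) = {2, 3}
A[p U (q ∧ b)]: least fixpoint, start Z0 = Sat((q ∧ b)) = {2, 3}, add states in Sat(p) with every successor in Z. Already a fixed point.
Sat(A[p U (q ∧ b)]) = {2, 3}

{2, 3}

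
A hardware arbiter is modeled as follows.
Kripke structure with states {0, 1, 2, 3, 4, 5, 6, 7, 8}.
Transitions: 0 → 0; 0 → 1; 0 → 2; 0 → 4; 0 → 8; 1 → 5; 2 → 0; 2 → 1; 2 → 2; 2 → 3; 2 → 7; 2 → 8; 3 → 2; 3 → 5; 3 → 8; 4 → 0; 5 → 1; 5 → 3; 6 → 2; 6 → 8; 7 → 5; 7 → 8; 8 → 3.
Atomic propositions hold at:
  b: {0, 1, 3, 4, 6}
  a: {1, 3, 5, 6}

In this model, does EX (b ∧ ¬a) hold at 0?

Yes

Sat(¬a) = {0, 2, 4, 7, 8}
Sat(b ∧ ¬a) = {0, 4}
Sat(EX (b ∧ ¬a)) = {s : some successor in {0, 4}} = {0, 2, 4}
0 ∈ Sat(EX (b ∧ ¬a)) = {0, 2, 4}, so the formula holds at 0.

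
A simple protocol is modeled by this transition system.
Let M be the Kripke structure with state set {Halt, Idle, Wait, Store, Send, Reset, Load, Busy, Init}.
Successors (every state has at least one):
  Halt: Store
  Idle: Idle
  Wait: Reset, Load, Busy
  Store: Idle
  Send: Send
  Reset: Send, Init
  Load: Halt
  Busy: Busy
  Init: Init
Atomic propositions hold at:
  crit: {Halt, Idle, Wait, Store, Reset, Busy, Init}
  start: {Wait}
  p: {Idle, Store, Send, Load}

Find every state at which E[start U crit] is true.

{Halt, Idle, Wait, Store, Reset, Busy, Init}

E[start U crit]: least fixpoint, start Z0 = Sat(crit) = {Halt, Idle, Wait, Store, Reset, Busy, Init}, add states in Sat(start) with some successor in Z. Already a fixed point.
Sat(E[start U crit]) = {Halt, Idle, Wait, Store, Reset, Busy, Init}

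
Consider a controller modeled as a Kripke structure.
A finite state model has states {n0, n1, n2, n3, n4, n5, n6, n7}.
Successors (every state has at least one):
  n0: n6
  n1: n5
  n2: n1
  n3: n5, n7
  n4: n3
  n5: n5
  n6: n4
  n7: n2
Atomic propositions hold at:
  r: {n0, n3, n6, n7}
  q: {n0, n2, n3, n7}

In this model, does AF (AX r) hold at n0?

Sat(AX r) = {s : every successor in {n0, n3, n6, n7}} = {n0, n4}
AF (AX r): least fixpoint, start Z0 = {n0, n4}, add states with every successor in Z. Z1 = {n0, n4, n6}; fixed.
Sat(AF (AX r)) = {n0, n4, n6}
n0 ∈ Sat(AF (AX r)) = {n0, n4, n6}, so the formula holds at n0.

Yes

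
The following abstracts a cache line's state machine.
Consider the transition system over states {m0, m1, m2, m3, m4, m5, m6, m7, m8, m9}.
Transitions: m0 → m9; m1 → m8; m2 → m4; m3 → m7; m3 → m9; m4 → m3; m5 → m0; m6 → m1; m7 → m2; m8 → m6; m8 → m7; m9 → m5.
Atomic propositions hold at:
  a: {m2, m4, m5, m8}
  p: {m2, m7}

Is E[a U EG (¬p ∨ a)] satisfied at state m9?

Yes

Sat(¬p) = {m0, m1, m3, m4, m5, m6, m8, m9}
Sat(¬p ∨ a) = {m0, m1, m2, m3, m4, m5, m6, m8, m9}
EG (¬p ∨ a): greatest fixpoint, start Z0 = {m0, m1, m2, m3, m4, m5, m6, m8, m9}, keep only states in Sat with some successor in Z. Already a fixed point.
Sat(EG (¬p ∨ a)) = {m0, m1, m2, m3, m4, m5, m6, m8, m9}
E[a U EG (¬p ∨ a)]: least fixpoint, start Z0 = Sat(EG (¬p ∨ a)) = {m0, m1, m2, m3, m4, m5, m6, m8, m9}, add states in Sat(a) with some successor in Z. Already a fixed point.
Sat(E[a U EG (¬p ∨ a)]) = {m0, m1, m2, m3, m4, m5, m6, m8, m9}
m9 ∈ Sat(E[a U EG (¬p ∨ a)]) = {m0, m1, m2, m3, m4, m5, m6, m8, m9}, so the formula holds at m9.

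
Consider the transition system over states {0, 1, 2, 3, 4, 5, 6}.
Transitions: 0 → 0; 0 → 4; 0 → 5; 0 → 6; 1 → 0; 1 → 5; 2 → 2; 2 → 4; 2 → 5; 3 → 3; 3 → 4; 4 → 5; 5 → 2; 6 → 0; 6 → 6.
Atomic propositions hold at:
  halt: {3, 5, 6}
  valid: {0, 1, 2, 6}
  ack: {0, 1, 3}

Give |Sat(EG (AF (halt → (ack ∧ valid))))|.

Sat(ack ∧ valid) = {0, 1}
Sat(halt → (ack ∧ valid)) = {0, 1, 2, 4}
AF (halt → (ack ∧ valid)): least fixpoint, start Z0 = {0, 1, 2, 4}, add states with every successor in Z. Z1 = {0, 1, 2, 4, 5}; fixed.
Sat(AF (halt → (ack ∧ valid))) = {0, 1, 2, 4, 5}
EG (AF (halt → (ack ∧ valid))): greatest fixpoint, start Z0 = {0, 1, 2, 4, 5}, keep only states in Sat with some successor in Z. Already a fixed point.
Sat(EG (AF (halt → (ack ∧ valid)))) = {0, 1, 2, 4, 5}
|Sat(EG (AF (halt → (ack ∧ valid))))| = |{0, 1, 2, 4, 5}| = 5.

5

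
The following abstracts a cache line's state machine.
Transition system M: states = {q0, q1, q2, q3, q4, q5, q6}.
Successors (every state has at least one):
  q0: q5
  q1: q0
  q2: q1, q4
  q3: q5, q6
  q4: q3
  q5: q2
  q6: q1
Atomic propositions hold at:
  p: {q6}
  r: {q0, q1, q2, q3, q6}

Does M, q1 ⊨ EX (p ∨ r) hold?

Sat(p ∨ r) = {q0, q1, q2, q3, q6}
Sat(EX (p ∨ r)) = {s : some successor in {q0, q1, q2, q3, q6}} = {q1, q2, q3, q4, q5, q6}
q1 ∈ Sat(EX (p ∨ r)) = {q1, q2, q3, q4, q5, q6}, so the formula holds at q1.

Yes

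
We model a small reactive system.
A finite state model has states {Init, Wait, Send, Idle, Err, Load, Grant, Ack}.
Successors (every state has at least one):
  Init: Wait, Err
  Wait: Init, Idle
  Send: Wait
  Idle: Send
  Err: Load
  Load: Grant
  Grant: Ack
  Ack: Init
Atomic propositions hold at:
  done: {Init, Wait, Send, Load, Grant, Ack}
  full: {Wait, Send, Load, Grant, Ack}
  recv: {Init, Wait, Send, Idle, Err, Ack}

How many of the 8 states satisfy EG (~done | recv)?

5

Sat(~done) = {Idle, Err}
Sat(~done | recv) = {Init, Wait, Send, Idle, Err, Ack}
EG (~done | recv): greatest fixpoint, start Z0 = {Init, Wait, Send, Idle, Err, Ack}, keep only states in Sat with some successor in Z. Z1 = {Init, Wait, Send, Idle, Ack}; fixed.
Sat(EG (~done | recv)) = {Init, Wait, Send, Idle, Ack}
|Sat(EG (~done | recv))| = |{Init, Wait, Send, Idle, Ack}| = 5.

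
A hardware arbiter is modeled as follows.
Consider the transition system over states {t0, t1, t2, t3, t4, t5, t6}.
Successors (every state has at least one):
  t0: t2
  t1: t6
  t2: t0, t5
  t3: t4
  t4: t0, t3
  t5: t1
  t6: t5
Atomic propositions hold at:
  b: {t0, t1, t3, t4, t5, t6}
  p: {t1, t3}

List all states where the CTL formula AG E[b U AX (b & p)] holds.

{t1, t5, t6}

Sat(b & p) = {t1, t3}
Sat(AX (b & p)) = {s : every successor in {t1, t3}} = {t5}
E[b U AX (b & p)]: least fixpoint, start Z0 = Sat(AX (b & p)) = {t5}, add states in Sat(b) with some successor in Z. Z1 = {t5, t6}; Z2 = {t1, t5, t6}; fixed.
Sat(E[b U AX (b & p)]) = {t1, t5, t6}
AG E[b U AX (b & p)]: greatest fixpoint, start Z0 = {t1, t5, t6}, keep only states in Sat with every successor in Z. Already a fixed point.
Sat(AG E[b U AX (b & p)]) = {t1, t5, t6}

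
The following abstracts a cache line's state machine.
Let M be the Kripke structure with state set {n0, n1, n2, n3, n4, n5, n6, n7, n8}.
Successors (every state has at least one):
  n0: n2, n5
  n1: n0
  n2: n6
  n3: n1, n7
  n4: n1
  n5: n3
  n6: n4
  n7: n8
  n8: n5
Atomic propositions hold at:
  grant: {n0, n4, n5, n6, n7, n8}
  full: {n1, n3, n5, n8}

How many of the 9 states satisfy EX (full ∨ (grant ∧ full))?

Sat(grant ∧ full) = {n5, n8}
Sat(full ∨ (grant ∧ full)) = {n1, n3, n5, n8}
Sat(EX (full ∨ (grant ∧ full))) = {s : some successor in {n1, n3, n5, n8}} = {n0, n3, n4, n5, n7, n8}
|Sat(EX (full ∨ (grant ∧ full)))| = |{n0, n3, n4, n5, n7, n8}| = 6.

6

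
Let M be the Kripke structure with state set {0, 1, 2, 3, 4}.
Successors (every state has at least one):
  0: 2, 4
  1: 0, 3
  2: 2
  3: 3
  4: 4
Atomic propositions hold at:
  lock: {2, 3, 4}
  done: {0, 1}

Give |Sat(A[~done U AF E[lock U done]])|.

2

Sat(~done) = {2, 3, 4}
E[lock U done]: least fixpoint, start Z0 = Sat(done) = {0, 1}, add states in Sat(lock) with some successor in Z. Already a fixed point.
Sat(E[lock U done]) = {0, 1}
AF E[lock U done]: least fixpoint, start Z0 = {0, 1}, add states with every successor in Z. Already a fixed point.
Sat(AF E[lock U done]) = {0, 1}
A[~done U AF E[lock U done]]: least fixpoint, start Z0 = Sat(AF E[lock U done]) = {0, 1}, add states in Sat(~done) with every successor in Z. Already a fixed point.
Sat(A[~done U AF E[lock U done]]) = {0, 1}
|Sat(A[~done U AF E[lock U done]])| = |{0, 1}| = 2.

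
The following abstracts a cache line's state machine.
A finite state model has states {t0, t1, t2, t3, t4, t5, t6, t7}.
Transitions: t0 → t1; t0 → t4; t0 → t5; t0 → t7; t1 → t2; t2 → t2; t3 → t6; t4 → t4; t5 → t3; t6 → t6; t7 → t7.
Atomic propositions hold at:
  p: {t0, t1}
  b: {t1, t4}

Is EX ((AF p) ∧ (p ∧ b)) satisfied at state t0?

AF p: least fixpoint, start Z0 = {t0, t1}, add states with every successor in Z. Already a fixed point.
Sat(AF p) = {t0, t1}
Sat(p ∧ b) = {t1}
Sat((AF p) ∧ (p ∧ b)) = {t1}
Sat(EX ((AF p) ∧ (p ∧ b))) = {s : some successor in {t1}} = {t0}
t0 ∈ Sat(EX ((AF p) ∧ (p ∧ b))) = {t0}, so the formula holds at t0.

Yes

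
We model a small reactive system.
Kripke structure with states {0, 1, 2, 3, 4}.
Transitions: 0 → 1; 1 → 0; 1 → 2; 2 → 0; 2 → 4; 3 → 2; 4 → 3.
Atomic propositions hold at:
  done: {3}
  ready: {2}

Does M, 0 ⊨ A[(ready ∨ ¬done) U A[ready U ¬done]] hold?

Sat(¬done) = {0, 1, 2, 4}
Sat(ready ∨ ¬done) = {0, 1, 2, 4}
A[ready U ¬done]: least fixpoint, start Z0 = Sat(¬done) = {0, 1, 2, 4}, add states in Sat(ready) with every successor in Z. Already a fixed point.
Sat(A[ready U ¬done]) = {0, 1, 2, 4}
A[(ready ∨ ¬done) U A[ready U ¬done]]: least fixpoint, start Z0 = Sat(A[ready U ¬done]) = {0, 1, 2, 4}, add states in Sat(ready ∨ ¬done) with every successor in Z. Already a fixed point.
Sat(A[(ready ∨ ¬done) U A[ready U ¬done]]) = {0, 1, 2, 4}
0 ∈ Sat(A[(ready ∨ ¬done) U A[ready U ¬done]]) = {0, 1, 2, 4}, so the formula holds at 0.

Yes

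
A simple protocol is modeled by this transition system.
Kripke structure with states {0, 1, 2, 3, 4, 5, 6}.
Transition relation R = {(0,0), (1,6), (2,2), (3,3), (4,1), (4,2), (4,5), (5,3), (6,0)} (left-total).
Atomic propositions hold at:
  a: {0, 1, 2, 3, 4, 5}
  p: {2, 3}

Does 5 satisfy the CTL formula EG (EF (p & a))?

Yes

Sat(p & a) = {2, 3}
EF (p & a): least fixpoint, start Z0 = {2, 3}, add states with some successor in Z. Z1 = {2, 3, 4, 5}; fixed.
Sat(EF (p & a)) = {2, 3, 4, 5}
EG (EF (p & a)): greatest fixpoint, start Z0 = {2, 3, 4, 5}, keep only states in Sat with some successor in Z. Already a fixed point.
Sat(EG (EF (p & a))) = {2, 3, 4, 5}
5 ∈ Sat(EG (EF (p & a))) = {2, 3, 4, 5}, so the formula holds at 5.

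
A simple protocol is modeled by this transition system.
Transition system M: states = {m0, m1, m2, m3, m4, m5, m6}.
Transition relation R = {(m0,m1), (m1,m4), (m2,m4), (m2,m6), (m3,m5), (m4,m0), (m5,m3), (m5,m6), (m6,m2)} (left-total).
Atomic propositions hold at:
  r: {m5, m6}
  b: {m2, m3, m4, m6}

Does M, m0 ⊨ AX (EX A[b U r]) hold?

A[b U r]: least fixpoint, start Z0 = Sat(r) = {m5, m6}, add states in Sat(b) with every successor in Z. Z1 = {m3, m5, m6}; fixed.
Sat(A[b U r]) = {m3, m5, m6}
Sat(EX A[b U r]) = {s : some successor in {m3, m5, m6}} = {m2, m3, m5}
Sat(AX (EX A[b U r])) = {s : every successor in {m2, m3, m5}} = {m3, m6}
m0 ∉ Sat(AX (EX A[b U r])) = {m3, m6}, so the formula does not hold at m0.

No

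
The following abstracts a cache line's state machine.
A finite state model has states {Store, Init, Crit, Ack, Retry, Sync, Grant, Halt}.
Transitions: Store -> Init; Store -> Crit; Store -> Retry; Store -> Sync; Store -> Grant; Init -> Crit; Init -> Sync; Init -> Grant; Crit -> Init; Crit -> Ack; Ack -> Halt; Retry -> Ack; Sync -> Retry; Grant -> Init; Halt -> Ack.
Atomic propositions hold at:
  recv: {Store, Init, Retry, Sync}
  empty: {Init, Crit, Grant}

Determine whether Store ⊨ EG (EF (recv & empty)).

Sat(recv & empty) = {Init}
EF (recv & empty): least fixpoint, start Z0 = {Init}, add states with some successor in Z. Z1 = {Store, Init, Crit, Grant}; fixed.
Sat(EF (recv & empty)) = {Store, Init, Crit, Grant}
EG (EF (recv & empty)): greatest fixpoint, start Z0 = {Store, Init, Crit, Grant}, keep only states in Sat with some successor in Z. Already a fixed point.
Sat(EG (EF (recv & empty))) = {Store, Init, Crit, Grant}
Store ∈ Sat(EG (EF (recv & empty))) = {Store, Init, Crit, Grant}, so the formula holds at Store.

Yes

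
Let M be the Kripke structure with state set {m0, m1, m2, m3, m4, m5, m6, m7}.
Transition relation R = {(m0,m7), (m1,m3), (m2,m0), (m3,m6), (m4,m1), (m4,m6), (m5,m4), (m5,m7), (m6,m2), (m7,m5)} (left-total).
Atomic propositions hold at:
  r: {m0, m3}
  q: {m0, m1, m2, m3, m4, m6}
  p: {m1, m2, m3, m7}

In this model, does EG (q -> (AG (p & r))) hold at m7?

Sat(p & r) = {m3}
AG (p & r): greatest fixpoint, start Z0 = {m3}, keep only states in Sat with every successor in Z. Z1 = ∅; fixed.
Sat(AG (p & r)) = ∅
Sat(q -> (AG (p & r))) = {m5, m7}
EG (q -> (AG (p & r))): greatest fixpoint, start Z0 = {m5, m7}, keep only states in Sat with some successor in Z. Already a fixed point.
Sat(EG (q -> (AG (p & r)))) = {m5, m7}
m7 ∈ Sat(EG (q -> (AG (p & r)))) = {m5, m7}, so the formula holds at m7.

Yes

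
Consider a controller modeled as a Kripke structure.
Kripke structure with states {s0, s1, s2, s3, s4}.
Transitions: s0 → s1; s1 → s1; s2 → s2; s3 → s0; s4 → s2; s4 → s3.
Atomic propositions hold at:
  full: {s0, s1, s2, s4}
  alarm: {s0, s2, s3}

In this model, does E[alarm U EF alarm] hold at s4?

Yes

EF alarm: least fixpoint, start Z0 = {s0, s2, s3}, add states with some successor in Z. Z1 = {s0, s2, s3, s4}; fixed.
Sat(EF alarm) = {s0, s2, s3, s4}
E[alarm U EF alarm]: least fixpoint, start Z0 = Sat(EF alarm) = {s0, s2, s3, s4}, add states in Sat(alarm) with some successor in Z. Already a fixed point.
Sat(E[alarm U EF alarm]) = {s0, s2, s3, s4}
s4 ∈ Sat(E[alarm U EF alarm]) = {s0, s2, s3, s4}, so the formula holds at s4.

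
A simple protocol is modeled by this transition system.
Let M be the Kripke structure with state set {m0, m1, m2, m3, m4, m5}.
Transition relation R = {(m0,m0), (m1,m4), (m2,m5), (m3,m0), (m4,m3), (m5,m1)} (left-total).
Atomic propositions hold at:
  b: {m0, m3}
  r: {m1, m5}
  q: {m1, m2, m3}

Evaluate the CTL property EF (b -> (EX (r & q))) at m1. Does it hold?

Yes

Sat(r & q) = {m1}
Sat(EX (r & q)) = {s : some successor in {m1}} = {m5}
Sat(b -> (EX (r & q))) = {m1, m2, m4, m5}
EF (b -> (EX (r & q))): least fixpoint, start Z0 = {m1, m2, m4, m5}, add states with some successor in Z. Already a fixed point.
Sat(EF (b -> (EX (r & q)))) = {m1, m2, m4, m5}
m1 ∈ Sat(EF (b -> (EX (r & q)))) = {m1, m2, m4, m5}, so the formula holds at m1.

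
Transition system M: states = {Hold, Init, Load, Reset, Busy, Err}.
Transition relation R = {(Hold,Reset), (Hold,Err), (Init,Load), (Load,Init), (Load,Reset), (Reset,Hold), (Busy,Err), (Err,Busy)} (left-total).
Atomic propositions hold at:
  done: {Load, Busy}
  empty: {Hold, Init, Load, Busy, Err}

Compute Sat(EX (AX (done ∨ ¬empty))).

{Hold, Load, Busy}

Sat(¬empty) = {Reset}
Sat(done ∨ ¬empty) = {Load, Reset, Busy}
Sat(AX (done ∨ ¬empty)) = {s : every successor in {Load, Reset, Busy}} = {Init, Err}
Sat(EX (AX (done ∨ ¬empty))) = {s : some successor in {Init, Err}} = {Hold, Load, Busy}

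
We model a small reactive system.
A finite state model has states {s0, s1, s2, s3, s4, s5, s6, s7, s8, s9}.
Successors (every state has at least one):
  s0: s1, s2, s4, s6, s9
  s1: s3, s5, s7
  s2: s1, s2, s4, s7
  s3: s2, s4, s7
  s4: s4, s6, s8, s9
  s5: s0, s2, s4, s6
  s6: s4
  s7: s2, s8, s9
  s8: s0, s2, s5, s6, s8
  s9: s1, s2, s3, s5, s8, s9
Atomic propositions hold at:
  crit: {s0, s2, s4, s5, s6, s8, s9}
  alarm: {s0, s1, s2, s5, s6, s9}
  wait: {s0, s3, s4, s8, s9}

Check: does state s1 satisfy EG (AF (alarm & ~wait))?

Sat(~wait) = {s1, s2, s5, s6, s7}
Sat(alarm & ~wait) = {s1, s2, s5, s6}
AF (alarm & ~wait): least fixpoint, start Z0 = {s1, s2, s5, s6}, add states with every successor in Z. Already a fixed point.
Sat(AF (alarm & ~wait)) = {s1, s2, s5, s6}
EG (AF (alarm & ~wait)): greatest fixpoint, start Z0 = {s1, s2, s5, s6}, keep only states in Sat with some successor in Z. Z1 = {s1, s2, s5}; fixed.
Sat(EG (AF (alarm & ~wait))) = {s1, s2, s5}
s1 ∈ Sat(EG (AF (alarm & ~wait))) = {s1, s2, s5}, so the formula holds at s1.

Yes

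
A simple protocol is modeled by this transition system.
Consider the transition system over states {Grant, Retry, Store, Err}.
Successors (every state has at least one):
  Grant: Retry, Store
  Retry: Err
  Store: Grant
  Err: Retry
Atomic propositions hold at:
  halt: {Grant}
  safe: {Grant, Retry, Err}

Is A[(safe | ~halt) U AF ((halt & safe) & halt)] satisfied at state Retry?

No

Sat(~halt) = {Retry, Store, Err}
Sat(safe | ~halt) = {Grant, Retry, Store, Err}
Sat(halt & safe) = {Grant}
Sat((halt & safe) & halt) = {Grant}
AF ((halt & safe) & halt): least fixpoint, start Z0 = {Grant}, add states with every successor in Z. Z1 = {Grant, Store}; fixed.
Sat(AF ((halt & safe) & halt)) = {Grant, Store}
A[(safe | ~halt) U AF ((halt & safe) & halt)]: least fixpoint, start Z0 = Sat(AF ((halt & safe) & halt)) = {Grant, Store}, add states in Sat(safe | ~halt) with every successor in Z. Already a fixed point.
Sat(A[(safe | ~halt) U AF ((halt & safe) & halt)]) = {Grant, Store}
Retry ∉ Sat(A[(safe | ~halt) U AF ((halt & safe) & halt)]) = {Grant, Store}, so the formula does not hold at Retry.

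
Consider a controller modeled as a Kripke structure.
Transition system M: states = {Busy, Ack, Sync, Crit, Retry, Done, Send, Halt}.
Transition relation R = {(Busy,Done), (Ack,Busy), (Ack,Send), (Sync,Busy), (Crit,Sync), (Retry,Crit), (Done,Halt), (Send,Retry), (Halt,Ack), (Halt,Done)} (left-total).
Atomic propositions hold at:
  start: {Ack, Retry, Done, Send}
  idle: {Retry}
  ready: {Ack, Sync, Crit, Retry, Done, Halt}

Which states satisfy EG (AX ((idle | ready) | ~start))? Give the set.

Sat(idle | ready) = {Ack, Sync, Crit, Retry, Done, Halt}
Sat(~start) = {Busy, Sync, Crit, Halt}
Sat((idle | ready) | ~start) = {Busy, Ack, Sync, Crit, Retry, Done, Halt}
Sat(AX ((idle | ready) | ~start)) = {s : every successor in {Busy, Ack, Sync, Crit, Retry, Done, Halt}} = {Busy, Sync, Crit, Retry, Done, Send, Halt}
EG (AX ((idle | ready) | ~start)): greatest fixpoint, start Z0 = {Busy, Sync, Crit, Retry, Done, Send, Halt}, keep only states in Sat with some successor in Z. Already a fixed point.
Sat(EG (AX ((idle | ready) | ~start))) = {Busy, Sync, Crit, Retry, Done, Send, Halt}

{Busy, Sync, Crit, Retry, Done, Send, Halt}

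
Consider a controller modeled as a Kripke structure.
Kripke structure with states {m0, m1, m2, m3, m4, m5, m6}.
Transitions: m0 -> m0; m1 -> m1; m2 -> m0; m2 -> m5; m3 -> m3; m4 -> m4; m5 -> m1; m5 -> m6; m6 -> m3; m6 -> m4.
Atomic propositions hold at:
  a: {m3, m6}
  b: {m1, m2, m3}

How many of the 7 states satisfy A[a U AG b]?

2

AG b: greatest fixpoint, start Z0 = {m1, m2, m3}, keep only states in Sat with every successor in Z. Z1 = {m1, m3}; fixed.
Sat(AG b) = {m1, m3}
A[a U AG b]: least fixpoint, start Z0 = Sat(AG b) = {m1, m3}, add states in Sat(a) with every successor in Z. Already a fixed point.
Sat(A[a U AG b]) = {m1, m3}
|Sat(A[a U AG b])| = |{m1, m3}| = 2.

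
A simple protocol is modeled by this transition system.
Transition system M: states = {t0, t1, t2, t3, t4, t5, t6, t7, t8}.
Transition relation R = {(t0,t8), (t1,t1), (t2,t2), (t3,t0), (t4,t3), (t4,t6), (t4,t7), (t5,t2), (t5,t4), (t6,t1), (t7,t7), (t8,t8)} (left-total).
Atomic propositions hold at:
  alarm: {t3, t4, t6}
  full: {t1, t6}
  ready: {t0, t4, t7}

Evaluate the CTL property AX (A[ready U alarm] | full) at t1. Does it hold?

Yes

A[ready U alarm]: least fixpoint, start Z0 = Sat(alarm) = {t3, t4, t6}, add states in Sat(ready) with every successor in Z. Already a fixed point.
Sat(A[ready U alarm]) = {t3, t4, t6}
Sat(A[ready U alarm] | full) = {t1, t3, t4, t6}
Sat(AX (A[ready U alarm] | full)) = {s : every successor in {t1, t3, t4, t6}} = {t1, t6}
t1 ∈ Sat(AX (A[ready U alarm] | full)) = {t1, t6}, so the formula holds at t1.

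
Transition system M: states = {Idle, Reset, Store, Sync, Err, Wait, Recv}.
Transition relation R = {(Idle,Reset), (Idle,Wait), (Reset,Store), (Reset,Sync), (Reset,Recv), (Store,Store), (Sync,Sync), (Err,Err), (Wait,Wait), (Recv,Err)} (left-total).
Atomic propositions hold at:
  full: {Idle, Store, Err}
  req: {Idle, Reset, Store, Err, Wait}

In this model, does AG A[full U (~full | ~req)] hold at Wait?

Yes

Sat(~full) = {Reset, Sync, Wait, Recv}
Sat(~req) = {Sync, Recv}
Sat(~full | ~req) = {Reset, Sync, Wait, Recv}
A[full U (~full | ~req)]: least fixpoint, start Z0 = Sat((~full | ~req)) = {Reset, Sync, Wait, Recv}, add states in Sat(full) with every successor in Z. Z1 = {Idle, Reset, Sync, Wait, Recv}; fixed.
Sat(A[full U (~full | ~req)]) = {Idle, Reset, Sync, Wait, Recv}
AG A[full U (~full | ~req)]: greatest fixpoint, start Z0 = {Idle, Reset, Sync, Wait, Recv}, keep only states in Sat with every successor in Z. Z1 = {Idle, Sync, Wait}; Z2 = {Sync, Wait}; fixed.
Sat(AG A[full U (~full | ~req)]) = {Sync, Wait}
Wait ∈ Sat(AG A[full U (~full | ~req)]) = {Sync, Wait}, so the formula holds at Wait.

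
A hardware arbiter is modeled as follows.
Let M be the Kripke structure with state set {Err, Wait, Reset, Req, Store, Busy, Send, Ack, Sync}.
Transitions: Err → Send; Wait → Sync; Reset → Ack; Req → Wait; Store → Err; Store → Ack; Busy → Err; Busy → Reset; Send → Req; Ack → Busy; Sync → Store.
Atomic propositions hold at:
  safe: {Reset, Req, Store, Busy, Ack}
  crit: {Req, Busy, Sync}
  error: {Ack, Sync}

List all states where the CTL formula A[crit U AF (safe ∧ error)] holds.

Sat(safe ∧ error) = {Ack}
AF (safe ∧ error): least fixpoint, start Z0 = {Ack}, add states with every successor in Z. Z1 = {Reset, Ack}; fixed.
Sat(AF (safe ∧ error)) = {Reset, Ack}
A[crit U AF (safe ∧ error)]: least fixpoint, start Z0 = Sat(AF (safe ∧ error)) = {Reset, Ack}, add states in Sat(crit) with every successor in Z. Already a fixed point.
Sat(A[crit U AF (safe ∧ error)]) = {Reset, Ack}

{Reset, Ack}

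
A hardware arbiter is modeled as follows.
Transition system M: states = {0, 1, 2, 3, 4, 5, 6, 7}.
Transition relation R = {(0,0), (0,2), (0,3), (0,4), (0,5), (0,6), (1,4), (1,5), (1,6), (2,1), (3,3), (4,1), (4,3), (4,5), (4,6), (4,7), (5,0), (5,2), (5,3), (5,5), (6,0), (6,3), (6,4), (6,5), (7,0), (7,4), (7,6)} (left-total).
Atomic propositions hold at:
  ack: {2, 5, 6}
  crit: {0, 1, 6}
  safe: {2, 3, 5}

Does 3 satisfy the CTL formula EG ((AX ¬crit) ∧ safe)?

Sat(¬crit) = {2, 3, 4, 5, 7}
Sat(AX ¬crit) = {s : every successor in {2, 3, 4, 5, 7}} = {3}
Sat((AX ¬crit) ∧ safe) = {3}
EG ((AX ¬crit) ∧ safe): greatest fixpoint, start Z0 = {3}, keep only states in Sat with some successor in Z. Already a fixed point.
Sat(EG ((AX ¬crit) ∧ safe)) = {3}
3 ∈ Sat(EG ((AX ¬crit) ∧ safe)) = {3}, so the formula holds at 3.

Yes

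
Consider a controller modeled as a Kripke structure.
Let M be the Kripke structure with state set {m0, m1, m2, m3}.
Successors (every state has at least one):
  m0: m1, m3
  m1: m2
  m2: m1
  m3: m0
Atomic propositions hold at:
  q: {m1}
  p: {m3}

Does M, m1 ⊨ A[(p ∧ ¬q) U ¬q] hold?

No

Sat(¬q) = {m0, m2, m3}
Sat(p ∧ ¬q) = {m3}
A[(p ∧ ¬q) U ¬q]: least fixpoint, start Z0 = Sat(¬q) = {m0, m2, m3}, add states in Sat(p ∧ ¬q) with every successor in Z. Already a fixed point.
Sat(A[(p ∧ ¬q) U ¬q]) = {m0, m2, m3}
m1 ∉ Sat(A[(p ∧ ¬q) U ¬q]) = {m0, m2, m3}, so the formula does not hold at m1.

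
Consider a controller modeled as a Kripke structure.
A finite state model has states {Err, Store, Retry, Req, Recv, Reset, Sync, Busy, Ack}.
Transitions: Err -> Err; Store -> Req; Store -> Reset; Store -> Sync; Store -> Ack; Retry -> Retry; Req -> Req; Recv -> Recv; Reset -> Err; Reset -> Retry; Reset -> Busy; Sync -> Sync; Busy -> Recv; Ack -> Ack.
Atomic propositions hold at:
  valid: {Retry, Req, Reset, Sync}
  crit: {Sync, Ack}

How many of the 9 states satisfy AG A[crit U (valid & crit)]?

Sat(valid & crit) = {Sync}
A[crit U (valid & crit)]: least fixpoint, start Z0 = Sat((valid & crit)) = {Sync}, add states in Sat(crit) with every successor in Z. Already a fixed point.
Sat(A[crit U (valid & crit)]) = {Sync}
AG A[crit U (valid & crit)]: greatest fixpoint, start Z0 = {Sync}, keep only states in Sat with every successor in Z. Already a fixed point.
Sat(AG A[crit U (valid & crit)]) = {Sync}
|Sat(AG A[crit U (valid & crit)])| = |{Sync}| = 1.

1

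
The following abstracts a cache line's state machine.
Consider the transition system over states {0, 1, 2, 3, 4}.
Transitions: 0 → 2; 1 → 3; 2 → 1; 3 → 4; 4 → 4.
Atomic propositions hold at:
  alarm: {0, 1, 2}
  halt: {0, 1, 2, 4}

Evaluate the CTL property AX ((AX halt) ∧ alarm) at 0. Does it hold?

Yes

Sat(AX halt) = {s : every successor in {0, 1, 2, 4}} = {0, 2, 3, 4}
Sat((AX halt) ∧ alarm) = {0, 2}
Sat(AX ((AX halt) ∧ alarm)) = {s : every successor in {0, 2}} = {0}
0 ∈ Sat(AX ((AX halt) ∧ alarm)) = {0}, so the formula holds at 0.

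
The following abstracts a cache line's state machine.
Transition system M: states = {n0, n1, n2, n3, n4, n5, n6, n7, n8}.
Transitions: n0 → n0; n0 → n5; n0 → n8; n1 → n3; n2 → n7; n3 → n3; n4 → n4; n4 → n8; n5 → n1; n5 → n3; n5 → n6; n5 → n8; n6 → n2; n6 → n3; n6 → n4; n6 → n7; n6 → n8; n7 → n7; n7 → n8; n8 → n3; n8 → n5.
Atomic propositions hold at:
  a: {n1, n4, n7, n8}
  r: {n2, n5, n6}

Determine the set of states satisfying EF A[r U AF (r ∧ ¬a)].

Sat(¬a) = {n0, n2, n3, n5, n6}
Sat(r ∧ ¬a) = {n2, n5, n6}
AF (r ∧ ¬a): least fixpoint, start Z0 = {n2, n5, n6}, add states with every successor in Z. Already a fixed point.
Sat(AF (r ∧ ¬a)) = {n2, n5, n6}
A[r U AF (r ∧ ¬a)]: least fixpoint, start Z0 = Sat(AF (r ∧ ¬a)) = {n2, n5, n6}, add states in Sat(r) with every successor in Z. Already a fixed point.
Sat(A[r U AF (r ∧ ¬a)]) = {n2, n5, n6}
EF A[r U AF (r ∧ ¬a)]: least fixpoint, start Z0 = {n2, n5, n6}, add states with some successor in Z. Z1 = {n0, n2, n5, n6, n8}; Z2 = {n0, n2, n4, n5, n6, n7, n8}; fixed.
Sat(EF A[r U AF (r ∧ ¬a)]) = {n0, n2, n4, n5, n6, n7, n8}

{n0, n2, n4, n5, n6, n7, n8}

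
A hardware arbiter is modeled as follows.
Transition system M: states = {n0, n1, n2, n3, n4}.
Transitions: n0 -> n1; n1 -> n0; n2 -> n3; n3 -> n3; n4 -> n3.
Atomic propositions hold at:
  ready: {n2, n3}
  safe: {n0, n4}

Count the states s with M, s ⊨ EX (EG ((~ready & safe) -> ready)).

3

Sat(~ready) = {n0, n1, n4}
Sat(~ready & safe) = {n0, n4}
Sat((~ready & safe) -> ready) = {n1, n2, n3}
EG ((~ready & safe) -> ready): greatest fixpoint, start Z0 = {n1, n2, n3}, keep only states in Sat with some successor in Z. Z1 = {n2, n3}; fixed.
Sat(EG ((~ready & safe) -> ready)) = {n2, n3}
Sat(EX (EG ((~ready & safe) -> ready))) = {s : some successor in {n2, n3}} = {n2, n3, n4}
|Sat(EX (EG ((~ready & safe) -> ready)))| = |{n2, n3, n4}| = 3.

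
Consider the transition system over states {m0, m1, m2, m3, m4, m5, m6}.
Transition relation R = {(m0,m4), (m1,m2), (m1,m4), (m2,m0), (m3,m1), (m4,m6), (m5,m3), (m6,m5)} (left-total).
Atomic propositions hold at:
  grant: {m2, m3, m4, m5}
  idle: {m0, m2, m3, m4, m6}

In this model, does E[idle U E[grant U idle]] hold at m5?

Yes

E[grant U idle]: least fixpoint, start Z0 = Sat(idle) = {m0, m2, m3, m4, m6}, add states in Sat(grant) with some successor in Z. Z1 = {m0, m2, m3, m4, m5, m6}; fixed.
Sat(E[grant U idle]) = {m0, m2, m3, m4, m5, m6}
E[idle U E[grant U idle]]: least fixpoint, start Z0 = Sat(E[grant U idle]) = {m0, m2, m3, m4, m5, m6}, add states in Sat(idle) with some successor in Z. Already a fixed point.
Sat(E[idle U E[grant U idle]]) = {m0, m2, m3, m4, m5, m6}
m5 ∈ Sat(E[idle U E[grant U idle]]) = {m0, m2, m3, m4, m5, m6}, so the formula holds at m5.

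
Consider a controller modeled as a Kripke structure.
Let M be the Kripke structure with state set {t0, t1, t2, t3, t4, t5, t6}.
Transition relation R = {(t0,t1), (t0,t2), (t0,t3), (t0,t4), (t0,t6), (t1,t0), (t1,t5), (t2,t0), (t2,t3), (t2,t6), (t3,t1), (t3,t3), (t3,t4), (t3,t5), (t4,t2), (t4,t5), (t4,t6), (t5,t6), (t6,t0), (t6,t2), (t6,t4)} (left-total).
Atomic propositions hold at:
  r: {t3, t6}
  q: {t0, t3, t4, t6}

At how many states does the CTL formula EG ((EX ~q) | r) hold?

Sat(~q) = {t1, t2, t5}
Sat(EX ~q) = {s : some successor in {t1, t2, t5}} = {t0, t1, t3, t4, t6}
Sat((EX ~q) | r) = {t0, t1, t3, t4, t6}
EG ((EX ~q) | r): greatest fixpoint, start Z0 = {t0, t1, t3, t4, t6}, keep only states in Sat with some successor in Z. Already a fixed point.
Sat(EG ((EX ~q) | r)) = {t0, t1, t3, t4, t6}
|Sat(EG ((EX ~q) | r))| = |{t0, t1, t3, t4, t6}| = 5.

5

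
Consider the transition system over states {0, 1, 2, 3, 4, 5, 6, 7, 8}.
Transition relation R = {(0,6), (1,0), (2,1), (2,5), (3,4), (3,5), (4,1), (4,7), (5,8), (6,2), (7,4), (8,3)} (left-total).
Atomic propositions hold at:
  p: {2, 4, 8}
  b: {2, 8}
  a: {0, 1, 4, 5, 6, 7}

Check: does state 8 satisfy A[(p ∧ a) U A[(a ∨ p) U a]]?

No

Sat(p ∧ a) = {4}
Sat(a ∨ p) = {0, 1, 2, 4, 5, 6, 7, 8}
A[(a ∨ p) U a]: least fixpoint, start Z0 = Sat(a) = {0, 1, 4, 5, 6, 7}, add states in Sat(a ∨ p) with every successor in Z. Z1 = {0, 1, 2, 4, 5, 6, 7}; fixed.
Sat(A[(a ∨ p) U a]) = {0, 1, 2, 4, 5, 6, 7}
A[(p ∧ a) U A[(a ∨ p) U a]]: least fixpoint, start Z0 = Sat(A[(a ∨ p) U a]) = {0, 1, 2, 4, 5, 6, 7}, add states in Sat(p ∧ a) with every successor in Z. Already a fixed point.
Sat(A[(p ∧ a) U A[(a ∨ p) U a]]) = {0, 1, 2, 4, 5, 6, 7}
8 ∉ Sat(A[(p ∧ a) U A[(a ∨ p) U a]]) = {0, 1, 2, 4, 5, 6, 7}, so the formula does not hold at 8.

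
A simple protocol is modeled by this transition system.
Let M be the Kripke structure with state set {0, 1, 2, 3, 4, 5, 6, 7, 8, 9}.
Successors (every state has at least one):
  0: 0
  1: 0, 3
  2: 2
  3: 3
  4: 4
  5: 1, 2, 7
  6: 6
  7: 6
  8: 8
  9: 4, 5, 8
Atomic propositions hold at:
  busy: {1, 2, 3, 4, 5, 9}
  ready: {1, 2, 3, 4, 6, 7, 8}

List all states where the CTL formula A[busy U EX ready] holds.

Sat(EX ready) = {s : some successor in {1, 2, 3, 4, 6, 7, 8}} = {1, 2, 3, 4, 5, 6, 7, 8, 9}
A[busy U EX ready]: least fixpoint, start Z0 = Sat(EX ready) = {1, 2, 3, 4, 5, 6, 7, 8, 9}, add states in Sat(busy) with every successor in Z. Already a fixed point.
Sat(A[busy U EX ready]) = {1, 2, 3, 4, 5, 6, 7, 8, 9}

{1, 2, 3, 4, 5, 6, 7, 8, 9}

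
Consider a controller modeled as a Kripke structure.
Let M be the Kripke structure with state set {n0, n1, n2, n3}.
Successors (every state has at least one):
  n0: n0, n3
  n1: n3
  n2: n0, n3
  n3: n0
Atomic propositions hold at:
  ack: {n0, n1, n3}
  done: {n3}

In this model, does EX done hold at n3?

Sat(EX done) = {s : some successor in {n3}} = {n0, n1, n2}
n3 ∉ Sat(EX done) = {n0, n1, n2}, so the formula does not hold at n3.

No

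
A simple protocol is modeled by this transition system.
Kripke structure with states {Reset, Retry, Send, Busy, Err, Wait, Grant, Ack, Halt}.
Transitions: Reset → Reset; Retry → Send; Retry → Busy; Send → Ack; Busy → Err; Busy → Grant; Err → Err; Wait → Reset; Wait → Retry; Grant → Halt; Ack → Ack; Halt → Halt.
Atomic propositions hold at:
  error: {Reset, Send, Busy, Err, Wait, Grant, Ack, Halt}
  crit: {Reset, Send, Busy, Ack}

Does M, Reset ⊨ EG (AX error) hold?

Sat(AX error) = {s : every successor in {Reset, Send, Busy, Err, Wait, Grant, Ack, Halt}} = {Reset, Retry, Send, Busy, Err, Grant, Ack, Halt}
EG (AX error): greatest fixpoint, start Z0 = {Reset, Retry, Send, Busy, Err, Grant, Ack, Halt}, keep only states in Sat with some successor in Z. Already a fixed point.
Sat(EG (AX error)) = {Reset, Retry, Send, Busy, Err, Grant, Ack, Halt}
Reset ∈ Sat(EG (AX error)) = {Reset, Retry, Send, Busy, Err, Grant, Ack, Halt}, so the formula holds at Reset.

Yes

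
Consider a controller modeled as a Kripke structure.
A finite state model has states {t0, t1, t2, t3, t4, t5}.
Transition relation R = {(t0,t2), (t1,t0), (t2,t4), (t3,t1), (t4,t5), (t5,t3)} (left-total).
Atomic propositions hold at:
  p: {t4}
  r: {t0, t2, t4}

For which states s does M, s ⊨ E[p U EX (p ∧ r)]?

{t2}

Sat(p ∧ r) = {t4}
Sat(EX (p ∧ r)) = {s : some successor in {t4}} = {t2}
E[p U EX (p ∧ r)]: least fixpoint, start Z0 = Sat(EX (p ∧ r)) = {t2}, add states in Sat(p) with some successor in Z. Already a fixed point.
Sat(E[p U EX (p ∧ r)]) = {t2}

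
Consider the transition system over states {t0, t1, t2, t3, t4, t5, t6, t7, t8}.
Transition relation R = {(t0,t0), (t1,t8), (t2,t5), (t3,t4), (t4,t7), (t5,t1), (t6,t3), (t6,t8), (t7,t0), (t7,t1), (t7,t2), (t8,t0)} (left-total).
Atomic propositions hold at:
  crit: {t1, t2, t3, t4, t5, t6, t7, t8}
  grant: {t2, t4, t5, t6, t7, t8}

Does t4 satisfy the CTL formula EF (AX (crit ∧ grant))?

Sat(crit ∧ grant) = {t2, t4, t5, t6, t7, t8}
Sat(AX (crit ∧ grant)) = {s : every successor in {t2, t4, t5, t6, t7, t8}} = {t1, t2, t3, t4}
EF (AX (crit ∧ grant)): least fixpoint, start Z0 = {t1, t2, t3, t4}, add states with some successor in Z. Z1 = {t1, t2, t3, t4, t5, t6, t7}; fixed.
Sat(EF (AX (crit ∧ grant))) = {t1, t2, t3, t4, t5, t6, t7}
t4 ∈ Sat(EF (AX (crit ∧ grant))) = {t1, t2, t3, t4, t5, t6, t7}, so the formula holds at t4.

Yes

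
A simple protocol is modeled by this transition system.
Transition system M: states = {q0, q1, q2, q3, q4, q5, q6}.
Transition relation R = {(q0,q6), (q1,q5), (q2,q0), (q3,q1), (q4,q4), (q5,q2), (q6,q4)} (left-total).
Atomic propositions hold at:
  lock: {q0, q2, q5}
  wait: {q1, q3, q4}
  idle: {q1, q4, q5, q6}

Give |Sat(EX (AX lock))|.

Sat(AX lock) = {s : every successor in {q0, q2, q5}} = {q1, q2, q5}
Sat(EX (AX lock)) = {s : some successor in {q1, q2, q5}} = {q1, q3, q5}
|Sat(EX (AX lock))| = |{q1, q3, q5}| = 3.

3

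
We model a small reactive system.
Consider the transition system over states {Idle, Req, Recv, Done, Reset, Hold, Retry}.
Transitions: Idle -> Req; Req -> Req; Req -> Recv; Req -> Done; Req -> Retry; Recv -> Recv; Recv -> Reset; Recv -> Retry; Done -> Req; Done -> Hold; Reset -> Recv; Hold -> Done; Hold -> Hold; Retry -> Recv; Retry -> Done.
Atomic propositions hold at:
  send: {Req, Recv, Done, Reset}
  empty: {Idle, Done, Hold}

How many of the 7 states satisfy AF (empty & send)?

1

Sat(empty & send) = {Done}
AF (empty & send): least fixpoint, start Z0 = {Done}, add states with every successor in Z. Already a fixed point.
Sat(AF (empty & send)) = {Done}
|Sat(AF (empty & send))| = |{Done}| = 1.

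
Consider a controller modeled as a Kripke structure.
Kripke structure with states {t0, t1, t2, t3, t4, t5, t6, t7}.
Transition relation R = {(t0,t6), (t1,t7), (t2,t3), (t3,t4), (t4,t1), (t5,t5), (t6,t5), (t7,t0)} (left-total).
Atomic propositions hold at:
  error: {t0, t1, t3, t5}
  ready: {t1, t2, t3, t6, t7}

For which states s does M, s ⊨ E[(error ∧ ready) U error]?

Sat(error ∧ ready) = {t1, t3}
E[(error ∧ ready) U error]: least fixpoint, start Z0 = Sat(error) = {t0, t1, t3, t5}, add states in Sat(error ∧ ready) with some successor in Z. Already a fixed point.
Sat(E[(error ∧ ready) U error]) = {t0, t1, t3, t5}

{t0, t1, t3, t5}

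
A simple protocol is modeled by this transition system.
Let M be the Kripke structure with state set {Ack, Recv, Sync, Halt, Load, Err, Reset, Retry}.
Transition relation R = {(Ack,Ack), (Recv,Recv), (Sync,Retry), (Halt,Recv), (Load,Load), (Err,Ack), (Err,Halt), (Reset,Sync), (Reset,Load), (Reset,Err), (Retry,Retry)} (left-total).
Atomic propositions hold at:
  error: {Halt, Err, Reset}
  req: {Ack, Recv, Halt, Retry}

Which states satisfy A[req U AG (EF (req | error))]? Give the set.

Sat(req | error) = {Ack, Recv, Halt, Err, Reset, Retry}
EF (req | error): least fixpoint, start Z0 = {Ack, Recv, Halt, Err, Reset, Retry}, add states with some successor in Z. Z1 = {Ack, Recv, Sync, Halt, Err, Reset, Retry}; fixed.
Sat(EF (req | error)) = {Ack, Recv, Sync, Halt, Err, Reset, Retry}
AG (EF (req | error)): greatest fixpoint, start Z0 = {Ack, Recv, Sync, Halt, Err, Reset, Retry}, keep only states in Sat with every successor in Z. Z1 = {Ack, Recv, Sync, Halt, Err, Retry}; fixed.
Sat(AG (EF (req | error))) = {Ack, Recv, Sync, Halt, Err, Retry}
A[req U AG (EF (req | error))]: least fixpoint, start Z0 = Sat(AG (EF (req | error))) = {Ack, Recv, Sync, Halt, Err, Retry}, add states in Sat(req) with every successor in Z. Already a fixed point.
Sat(A[req U AG (EF (req | error))]) = {Ack, Recv, Sync, Halt, Err, Retry}

{Ack, Recv, Sync, Halt, Err, Retry}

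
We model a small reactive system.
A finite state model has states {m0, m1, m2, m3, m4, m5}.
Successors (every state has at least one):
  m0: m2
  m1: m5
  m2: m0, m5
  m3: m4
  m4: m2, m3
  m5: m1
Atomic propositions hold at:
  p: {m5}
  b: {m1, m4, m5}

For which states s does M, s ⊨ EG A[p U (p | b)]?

{m1, m5}

Sat(p | b) = {m1, m4, m5}
A[p U (p | b)]: least fixpoint, start Z0 = Sat((p | b)) = {m1, m4, m5}, add states in Sat(p) with every successor in Z. Already a fixed point.
Sat(A[p U (p | b)]) = {m1, m4, m5}
EG A[p U (p | b)]: greatest fixpoint, start Z0 = {m1, m4, m5}, keep only states in Sat with some successor in Z. Z1 = {m1, m5}; fixed.
Sat(EG A[p U (p | b)]) = {m1, m5}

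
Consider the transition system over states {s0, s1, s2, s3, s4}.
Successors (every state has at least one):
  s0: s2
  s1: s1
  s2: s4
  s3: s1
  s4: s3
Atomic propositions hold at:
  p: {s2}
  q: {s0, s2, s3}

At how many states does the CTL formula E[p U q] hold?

E[p U q]: least fixpoint, start Z0 = Sat(q) = {s0, s2, s3}, add states in Sat(p) with some successor in Z. Already a fixed point.
Sat(E[p U q]) = {s0, s2, s3}
|Sat(E[p U q])| = |{s0, s2, s3}| = 3.

3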